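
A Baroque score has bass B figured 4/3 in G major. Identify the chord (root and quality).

The figures 4/3 indicate a seventh chord in second inversion.
In second inversion the root lies a fourth above the bass: a fourth above B in G major is E.
The chord tones are B, D, E, G, giving E minor seventh.

E minor seventh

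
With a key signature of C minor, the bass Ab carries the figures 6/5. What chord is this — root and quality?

F minor seventh

The figures 6/5 indicate a seventh chord in first inversion.
In first inversion the root lies a sixth above the bass: a sixth above Ab in C minor is F.
The chord tones are Ab, C, Eb, F, giving F minor seventh.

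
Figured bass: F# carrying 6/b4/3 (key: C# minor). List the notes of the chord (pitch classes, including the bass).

F#, A, Bb, D#

A third above F# in this key is A.
A fourth above F# in this key is B, lowered to Bb by the flat.
A sixth above F# in this key is D#.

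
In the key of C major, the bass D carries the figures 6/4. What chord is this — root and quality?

The figures 6/4 indicate a triad in second inversion.
In second inversion the root lies a fourth above the bass: a fourth above D in C major is G.
The chord tones are D, G, B, giving G major.

G major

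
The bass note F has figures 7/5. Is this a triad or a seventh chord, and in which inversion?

seventh chord, root position

7/5 is shorthand for 7/5/3.
Intervals of 7/5/3 above the bass form a seventh chord; the bass is the root, so this is root position.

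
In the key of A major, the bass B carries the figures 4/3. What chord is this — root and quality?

The figures 4/3 indicate a seventh chord in second inversion.
In second inversion the root lies a fourth above the bass: a fourth above B in A major is E.
The chord tones are B, D, E, G#, giving E dominant seventh.

E dominant seventh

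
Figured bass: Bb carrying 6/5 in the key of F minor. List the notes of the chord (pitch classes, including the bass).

The written figures 6/5 are shorthand for 6/5/3: the 3 is implied.
A third above Bb in this key is Db.
A fifth above Bb in this key is F.
A sixth above Bb in this key is G.
Together with the bass Bb, this spells G half-diminished seventh in first inversion.

Bb, Db, F, G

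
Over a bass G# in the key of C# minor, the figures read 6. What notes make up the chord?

The written figures 6 are shorthand for 6/3: the 3 is implied.
A third above G# in this key is B.
A sixth above G# in this key is E.
Together with the bass G#, this spells E major in first inversion.

G#, B, E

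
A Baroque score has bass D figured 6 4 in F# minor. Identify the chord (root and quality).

The figures 6 4 indicate a triad in second inversion.
In second inversion the root lies a fourth above the bass: a fourth above D in F# minor is G#.
The chord tones are D, G#, B, giving G# diminished.

G# diminished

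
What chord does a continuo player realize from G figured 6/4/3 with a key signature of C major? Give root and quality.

The figures 6/4/3 indicate a seventh chord in second inversion.
In second inversion the root lies a fourth above the bass: a fourth above G in C major is C.
The chord tones are G, B, C, E, giving C major seventh.

C major seventh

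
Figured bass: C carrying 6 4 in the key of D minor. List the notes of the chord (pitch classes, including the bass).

C, F, A

A fourth above C in this key is F.
A sixth above C in this key is A.
Together with the bass C, this spells F major in second inversion.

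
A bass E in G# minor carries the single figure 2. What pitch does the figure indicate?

F#

Counting 1 letter step above E lands on F; in G# minor, that letter is F#.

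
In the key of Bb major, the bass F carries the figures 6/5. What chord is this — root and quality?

The figures 6/5 indicate a seventh chord in first inversion.
In first inversion the root lies a sixth above the bass: a sixth above F in Bb major is D.
The chord tones are F, A, C, D, giving D minor seventh.

D minor seventh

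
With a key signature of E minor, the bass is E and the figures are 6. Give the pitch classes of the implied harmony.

E, G, C

The written figures 6 are shorthand for 6/3: the 3 is implied.
A third above E in this key is G.
A sixth above E in this key is C.
Together with the bass E, this spells C major in first inversion.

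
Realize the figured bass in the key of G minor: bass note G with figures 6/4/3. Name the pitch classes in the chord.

A third above G in this key is Bb.
A fourth above G in this key is C.
A sixth above G in this key is Eb.
Together with the bass G, this spells C minor seventh in second inversion.

G, Bb, C, Eb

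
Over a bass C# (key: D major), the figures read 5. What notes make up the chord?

The written figures 5 are shorthand for 5/3: the 3 is implied.
A third above C# in this key is E.
A fifth above C# in this key is G.
Together with the bass C#, this spells C# diminished in root position.

C#, E, G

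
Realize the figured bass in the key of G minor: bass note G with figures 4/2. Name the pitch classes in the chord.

G, A, C, Eb

The written figures 4/2 are shorthand for 6/4/2: the 6 is implied.
A second above G in this key is A.
A fourth above G in this key is C.
A sixth above G in this key is Eb.
Together with the bass G, this spells A half-diminished seventh in third inversion.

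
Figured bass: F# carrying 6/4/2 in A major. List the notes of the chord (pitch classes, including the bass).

A second above F# in this key is G#.
A fourth above F# in this key is B.
A sixth above F# in this key is D.
Together with the bass F#, this spells G# half-diminished seventh in third inversion.

F#, G#, B, D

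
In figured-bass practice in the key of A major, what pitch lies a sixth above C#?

Counting 5 letter steps above C# lands on A; in A major, that letter is A.

A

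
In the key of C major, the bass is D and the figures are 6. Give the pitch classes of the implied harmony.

The written figures 6 are shorthand for 6/3: the 3 is implied.
A third above D in this key is F.
A sixth above D in this key is B.
Together with the bass D, this spells B diminished in first inversion.

D, F, B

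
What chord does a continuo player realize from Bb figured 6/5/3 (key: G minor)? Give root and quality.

G minor seventh

The figures 6/5/3 indicate a seventh chord in first inversion.
In first inversion the root lies a sixth above the bass: a sixth above Bb in G minor is G.
The chord tones are Bb, D, F, G, giving G minor seventh.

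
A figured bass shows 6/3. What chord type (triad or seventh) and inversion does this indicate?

triad, first inversion

Intervals of 6/3 above the bass form a triad; the bass is the third, so this is first inversion.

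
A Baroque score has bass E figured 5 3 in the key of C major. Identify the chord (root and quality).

The figures 5 3 indicate a triad in root position.
In root position the bass is the root, so the root is E.
The chord tones are E, G, B, giving E minor.

E minor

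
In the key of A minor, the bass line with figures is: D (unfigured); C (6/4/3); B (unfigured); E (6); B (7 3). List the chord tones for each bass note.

D (5/3): D, F, A.
C (6/4/3): C, E, F, A.
B (5/3): B, D, F.
E (6/3): E, G, C.
B (7/5/3): B, D, F, A.

D, F, A | C, E, F, A | B, D, F | E, G, C | B, D, F, A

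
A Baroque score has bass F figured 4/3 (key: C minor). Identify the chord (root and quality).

Bb dominant seventh

The figures 4/3 indicate a seventh chord in second inversion.
In second inversion the root lies a fourth above the bass: a fourth above F in C minor is Bb.
The chord tones are F, Ab, Bb, D, giving Bb dominant seventh.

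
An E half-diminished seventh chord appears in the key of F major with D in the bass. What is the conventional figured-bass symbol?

4/2

D is the seventh of E half-diminished seventh, so the chord is in third inversion.
A seventh chord in third inversion is figured 6/4/2, conventionally abbreviated 4/2.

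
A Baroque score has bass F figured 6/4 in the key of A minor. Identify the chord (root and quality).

The figures 6/4 indicate a triad in second inversion.
In second inversion the root lies a fourth above the bass: a fourth above F in A minor is B.
The chord tones are F, B, D, giving B diminished.

B diminished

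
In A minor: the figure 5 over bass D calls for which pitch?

A

Counting 4 letter steps above D lands on A; in A minor, that letter is A.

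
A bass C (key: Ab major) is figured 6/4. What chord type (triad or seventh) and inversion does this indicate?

Intervals of 6/4 above the bass form a triad; the bass is the fifth, so this is second inversion.

triad, second inversion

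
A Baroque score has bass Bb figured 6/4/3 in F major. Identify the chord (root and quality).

The figures 6/4/3 indicate a seventh chord in second inversion.
In second inversion the root lies a fourth above the bass: a fourth above Bb in F major is E.
The chord tones are Bb, D, E, G, giving E half-diminished seventh.

E half-diminished seventh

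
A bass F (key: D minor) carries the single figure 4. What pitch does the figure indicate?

Counting 3 letter steps above F lands on B; in D minor, that letter is Bb.

Bb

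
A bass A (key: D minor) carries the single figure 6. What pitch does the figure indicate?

Counting 5 letter steps above A lands on F; in D minor, that letter is F.

F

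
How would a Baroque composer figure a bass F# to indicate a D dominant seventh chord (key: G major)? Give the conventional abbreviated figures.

F# is the third of D dominant seventh, so the chord is in first inversion.
A seventh chord in first inversion is figured 6/5/3, conventionally abbreviated 6/5.

6/5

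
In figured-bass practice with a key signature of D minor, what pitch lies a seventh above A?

G

Counting 6 letter steps above A lands on G; in D minor, that letter is G.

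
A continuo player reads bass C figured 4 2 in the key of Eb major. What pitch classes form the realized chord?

C, D, F, Ab

The written figures 4 2 are shorthand for 6/4/2: the 6 is implied.
A second above C in this key is D.
A fourth above C in this key is F.
A sixth above C in this key is Ab.
Together with the bass C, this spells D half-diminished seventh in third inversion.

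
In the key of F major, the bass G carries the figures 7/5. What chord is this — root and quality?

The figures 7/5 indicate a seventh chord in root position.
In root position the bass is the root, so the root is G.
The chord tones are G, Bb, D, F, giving G minor seventh.

G minor seventh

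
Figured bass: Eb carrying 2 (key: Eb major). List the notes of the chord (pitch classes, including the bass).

Eb, F, Ab, C

The written figures 2 are shorthand for 6/4/2: the 6/4 are implied.
A second above Eb in this key is F.
A fourth above Eb in this key is Ab.
A sixth above Eb in this key is C.
Together with the bass Eb, this spells F minor seventh in third inversion.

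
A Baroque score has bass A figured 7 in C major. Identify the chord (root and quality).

A minor seventh

The figures 7 indicate a seventh chord in root position.
In root position the bass is the root, so the root is A.
The chord tones are A, C, E, G, giving A minor seventh.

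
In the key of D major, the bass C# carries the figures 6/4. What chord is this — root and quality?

F# minor

The figures 6/4 indicate a triad in second inversion.
In second inversion the root lies a fourth above the bass: a fourth above C# in D major is F#.
The chord tones are C#, F#, A, giving F# minor.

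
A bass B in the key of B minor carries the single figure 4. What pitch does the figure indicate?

Counting 3 letter steps above B lands on E; in B minor, that letter is E.

E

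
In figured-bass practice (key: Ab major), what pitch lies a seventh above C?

Bb

Counting 6 letter steps above C lands on B; in Ab major, that letter is Bb.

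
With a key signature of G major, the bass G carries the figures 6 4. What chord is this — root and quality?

C major

The figures 6 4 indicate a triad in second inversion.
In second inversion the root lies a fourth above the bass: a fourth above G in G major is C.
The chord tones are G, C, E, giving C major.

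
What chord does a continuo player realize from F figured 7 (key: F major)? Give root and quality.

The figures 7 indicate a seventh chord in root position.
In root position the bass is the root, so the root is F.
The chord tones are F, A, C, E, giving F major seventh.

F major seventh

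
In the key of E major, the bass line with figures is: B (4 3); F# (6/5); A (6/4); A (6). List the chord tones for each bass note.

B, D#, E, G# | F#, A, C#, D# | A, D#, F# | A, C#, F#

B (6/4/3): B, D#, E, G#.
F# (6/5/3): F#, A, C#, D#.
A (6/4): A, D#, F#.
A (6/3): A, C#, F#.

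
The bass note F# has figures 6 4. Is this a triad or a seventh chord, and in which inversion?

triad, second inversion

Intervals of 6/4 above the bass form a triad; the bass is the fifth, so this is second inversion.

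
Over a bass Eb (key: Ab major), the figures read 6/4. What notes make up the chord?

A fourth above Eb in this key is Ab.
A sixth above Eb in this key is C.
Together with the bass Eb, this spells Ab major in second inversion.

Eb, Ab, C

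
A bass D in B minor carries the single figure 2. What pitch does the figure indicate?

Counting 1 letter step above D lands on E; in B minor, that letter is E.

E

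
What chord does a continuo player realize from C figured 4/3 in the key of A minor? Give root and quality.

F major seventh

The figures 4/3 indicate a seventh chord in second inversion.
In second inversion the root lies a fourth above the bass: a fourth above C in A minor is F.
The chord tones are C, E, F, A, giving F major seventh.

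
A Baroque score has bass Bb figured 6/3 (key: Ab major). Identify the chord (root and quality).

G diminished

The figures 6/3 indicate a triad in first inversion.
In first inversion the root lies a sixth above the bass: a sixth above Bb in Ab major is G.
The chord tones are Bb, Db, G, giving G diminished.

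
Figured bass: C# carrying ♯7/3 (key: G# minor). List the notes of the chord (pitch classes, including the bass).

The written figures ♯7/3 are shorthand for 7/5/3: the 5 is implied.
A third above C# in this key is E.
A fifth above C# in this key is G#.
A seventh above C# in this key is B, raised to B# by the sharp.
Together with the bass C#, this spells C# minor-major seventh in root position.

C#, E, G#, B#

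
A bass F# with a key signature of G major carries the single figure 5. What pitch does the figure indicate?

Counting 4 letter steps above F# lands on C; in G major, that letter is C.

C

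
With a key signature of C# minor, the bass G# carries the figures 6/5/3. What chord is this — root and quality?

The figures 6/5/3 indicate a seventh chord in first inversion.
In first inversion the root lies a sixth above the bass: a sixth above G# in C# minor is E.
The chord tones are G#, B, D#, E, giving E major seventh.

E major seventh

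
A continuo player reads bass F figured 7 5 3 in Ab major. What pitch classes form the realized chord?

A third above F in this key is Ab.
A fifth above F in this key is C.
A seventh above F in this key is Eb.
Together with the bass F, this spells F minor seventh in root position.

F, Ab, C, Eb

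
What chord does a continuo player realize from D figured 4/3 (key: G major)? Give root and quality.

The figures 4/3 indicate a seventh chord in second inversion.
In second inversion the root lies a fourth above the bass: a fourth above D in G major is G.
The chord tones are D, F#, G, B, giving G major seventh.

G major seventh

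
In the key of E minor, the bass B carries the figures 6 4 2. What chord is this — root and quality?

The figures 6 4 2 indicate a seventh chord in third inversion.
In third inversion the root lies a second above the bass: a second above B in E minor is C.
The chord tones are B, C, E, G, giving C major seventh.

C major seventh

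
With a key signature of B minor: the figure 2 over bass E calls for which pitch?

F#

Counting 1 letter step above E lands on F; in B minor, that letter is F#.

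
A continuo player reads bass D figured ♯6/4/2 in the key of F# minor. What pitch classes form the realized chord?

D, E, G#, B#

A second above D in this key is E.
A fourth above D in this key is G#.
A sixth above D in this key is B, raised to B# by the sharp.
Together with the bass D, this spells E augmented seventh in third inversion.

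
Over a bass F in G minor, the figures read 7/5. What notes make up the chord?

F, A, C, Eb

The written figures 7/5 are shorthand for 7/5/3: the 3 is implied.
A third above F in this key is A.
A fifth above F in this key is C.
A seventh above F in this key is Eb.
Together with the bass F, this spells F dominant seventh in root position.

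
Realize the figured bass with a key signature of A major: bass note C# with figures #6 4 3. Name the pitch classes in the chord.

A third above C# in this key is E.
A fourth above C# in this key is F#.
A sixth above C# in this key is A, raised to A# by the sharp.
Together with the bass C#, this spells F# dominant seventh in second inversion.

C#, E, F#, A#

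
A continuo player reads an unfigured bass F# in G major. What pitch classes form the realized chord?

F#, A, C

An unfigured bass implies 5/3.
A third above F# in this key is A.
A fifth above F# in this key is C.
Together with the bass F#, this spells F# diminished in root position.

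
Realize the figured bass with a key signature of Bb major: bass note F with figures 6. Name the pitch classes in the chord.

F, A, D

The written figures 6 are shorthand for 6/3: the 3 is implied.
A third above F in this key is A.
A sixth above F in this key is D.
Together with the bass F, this spells D minor in first inversion.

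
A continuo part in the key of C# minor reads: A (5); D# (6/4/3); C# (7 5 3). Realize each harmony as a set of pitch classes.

A (5/3): A, C#, E.
D# (6/4/3): D#, F#, G#, B.
C# (7/5/3): C#, E, G#, B.

A, C#, E | D#, F#, G#, B | C#, E, G#, B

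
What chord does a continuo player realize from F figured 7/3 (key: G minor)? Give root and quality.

F dominant seventh

The figures 7/3 indicate a seventh chord in root position.
In root position the bass is the root, so the root is F.
The chord tones are F, A, C, Eb, giving F dominant seventh.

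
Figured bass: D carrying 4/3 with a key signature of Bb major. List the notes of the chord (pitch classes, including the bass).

D, F, G, Bb

The written figures 4/3 are shorthand for 6/4/3: the 6 is implied.
A third above D in this key is F.
A fourth above D in this key is G.
A sixth above D in this key is Bb.
Together with the bass D, this spells G minor seventh in second inversion.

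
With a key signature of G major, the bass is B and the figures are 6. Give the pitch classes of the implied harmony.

The written figures 6 are shorthand for 6/3: the 3 is implied.
A third above B in this key is D.
A sixth above B in this key is G.
Together with the bass B, this spells G major in first inversion.

B, D, G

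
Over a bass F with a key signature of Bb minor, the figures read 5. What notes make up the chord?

F, Ab, C

The written figures 5 are shorthand for 5/3: the 3 is implied.
A third above F in this key is Ab.
A fifth above F in this key is C.
Together with the bass F, this spells F minor in root position.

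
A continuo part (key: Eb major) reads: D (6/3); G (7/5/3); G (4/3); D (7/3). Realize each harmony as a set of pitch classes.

D, F, Bb | G, Bb, D, F | G, Bb, C, Eb | D, F, Ab, C

D (6/3): D, F, Bb.
G (7/5/3): G, Bb, D, F.
G (6/4/3): G, Bb, C, Eb.
D (7/5/3): D, F, Ab, C.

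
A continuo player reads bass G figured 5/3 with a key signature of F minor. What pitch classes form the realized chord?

A third above G in this key is Bb.
A fifth above G in this key is Db.
Together with the bass G, this spells G diminished in root position.

G, Bb, Db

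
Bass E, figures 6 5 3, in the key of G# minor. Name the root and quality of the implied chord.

C# minor seventh

The figures 6 5 3 indicate a seventh chord in first inversion.
In first inversion the root lies a sixth above the bass: a sixth above E in G# minor is C#.
The chord tones are E, G#, B, C#, giving C# minor seventh.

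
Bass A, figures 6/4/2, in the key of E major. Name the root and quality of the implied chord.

The figures 6/4/2 indicate a seventh chord in third inversion.
In third inversion the root lies a second above the bass: a second above A in E major is B.
The chord tones are A, B, D#, F#, giving B dominant seventh.

B dominant seventh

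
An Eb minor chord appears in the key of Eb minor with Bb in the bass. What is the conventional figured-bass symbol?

6/4

Bb is the fifth of Eb minor, so the chord is in second inversion.
A triad in second inversion is figured 6/4, conventionally abbreviated 6/4.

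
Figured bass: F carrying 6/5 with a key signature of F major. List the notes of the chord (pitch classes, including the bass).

F, A, C, D

The written figures 6/5 are shorthand for 6/5/3: the 3 is implied.
A third above F in this key is A.
A fifth above F in this key is C.
A sixth above F in this key is D.
Together with the bass F, this spells D minor seventh in first inversion.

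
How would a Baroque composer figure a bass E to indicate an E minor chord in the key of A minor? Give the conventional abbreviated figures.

no figures

E is the root of E minor, so the chord is in root position.
A triad in root position is figured 5/3, conventionally abbreviated (no figures — root-position triad).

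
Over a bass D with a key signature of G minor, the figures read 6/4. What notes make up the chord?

A fourth above D in this key is G.
A sixth above D in this key is Bb.
Together with the bass D, this spells G minor in second inversion.

D, G, Bb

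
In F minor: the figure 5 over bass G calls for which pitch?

Counting 4 letter steps above G lands on D; in F minor, that letter is Db.

Db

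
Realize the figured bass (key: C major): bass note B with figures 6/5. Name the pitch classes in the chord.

The written figures 6/5 are shorthand for 6/5/3: the 3 is implied.
A third above B in this key is D.
A fifth above B in this key is F.
A sixth above B in this key is G.
Together with the bass B, this spells G dominant seventh in first inversion.

B, D, F, G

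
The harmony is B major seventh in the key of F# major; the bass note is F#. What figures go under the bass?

F# is the fifth of B major seventh, so the chord is in second inversion.
A seventh chord in second inversion is figured 6/4/3, conventionally abbreviated 4/3.

4/3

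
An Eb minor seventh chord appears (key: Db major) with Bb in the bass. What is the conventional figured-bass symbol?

Bb is the fifth of Eb minor seventh, so the chord is in second inversion.
A seventh chord in second inversion is figured 6/4/3, conventionally abbreviated 4/3.

4/3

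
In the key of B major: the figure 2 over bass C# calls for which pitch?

D#

Counting 1 letter step above C# lands on D; in B major, that letter is D#.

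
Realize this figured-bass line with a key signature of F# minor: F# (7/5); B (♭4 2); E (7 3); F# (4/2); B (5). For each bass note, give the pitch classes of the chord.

F# (7/5/3): F#, A, C#, E.
B (6/b4/2): B, C#, Eb, G#.
E (7/5/3): E, G#, B, D.
F# (6/4/2): F#, G#, B, D.
B (5/3): B, D, F#.

F#, A, C#, E | B, C#, Eb, G# | E, G#, B, D | F#, G#, B, D | B, D, F#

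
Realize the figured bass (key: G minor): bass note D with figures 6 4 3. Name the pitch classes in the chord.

D, F, G, Bb

A third above D in this key is F.
A fourth above D in this key is G.
A sixth above D in this key is Bb.
Together with the bass D, this spells G minor seventh in second inversion.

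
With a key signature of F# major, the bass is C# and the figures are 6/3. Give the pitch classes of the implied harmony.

A third above C# in this key is E#.
A sixth above C# in this key is A#.
Together with the bass C#, this spells A# minor in first inversion.

C#, E#, A#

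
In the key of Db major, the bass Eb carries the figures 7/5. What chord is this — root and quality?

Eb minor seventh

The figures 7/5 indicate a seventh chord in root position.
In root position the bass is the root, so the root is Eb.
The chord tones are Eb, Gb, Bb, Db, giving Eb minor seventh.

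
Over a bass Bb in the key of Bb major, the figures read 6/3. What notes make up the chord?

A third above Bb in this key is D.
A sixth above Bb in this key is G.
Together with the bass Bb, this spells G minor in first inversion.

Bb, D, G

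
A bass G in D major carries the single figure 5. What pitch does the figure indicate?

Counting 4 letter steps above G lands on D; in D major, that letter is D.

D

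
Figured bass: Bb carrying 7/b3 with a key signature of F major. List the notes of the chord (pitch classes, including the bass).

Bb, Db, F, A

The written figures 7/b3 are shorthand for 7/5/3: the 5 is implied.
A third above Bb in this key is D, lowered to Db by the flat.
A fifth above Bb in this key is F.
A seventh above Bb in this key is A.
Together with the bass Bb, this spells Bb minor-major seventh in root position.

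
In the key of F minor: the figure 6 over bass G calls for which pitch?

Eb

Counting 5 letter steps above G lands on E; in F minor, that letter is Eb.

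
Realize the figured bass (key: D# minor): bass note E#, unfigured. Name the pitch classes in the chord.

An unfigured bass implies 5/3.
A third above E# in this key is G#.
A fifth above E# in this key is B.
Together with the bass E#, this spells E# diminished in root position.

E#, G#, B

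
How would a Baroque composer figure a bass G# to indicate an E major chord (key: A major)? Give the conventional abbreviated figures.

G# is the third of E major, so the chord is in first inversion.
A triad in first inversion is figured 6/3, conventionally abbreviated 6.

6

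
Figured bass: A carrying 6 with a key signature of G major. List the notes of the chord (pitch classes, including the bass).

A, C, F#

The written figures 6 are shorthand for 6/3: the 3 is implied.
A third above A in this key is C.
A sixth above A in this key is F#.
Together with the bass A, this spells F# diminished in first inversion.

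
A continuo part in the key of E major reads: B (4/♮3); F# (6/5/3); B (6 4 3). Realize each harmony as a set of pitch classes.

B, D, E, G# | F#, A, C#, D# | B, D#, E, G#

B (6/4/♮3): B, D, E, G#.
F# (6/5/3): F#, A, C#, D#.
B (6/4/3): B, D#, E, G#.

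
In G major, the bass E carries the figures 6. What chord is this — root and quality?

The figures 6 indicate a triad in first inversion.
In first inversion the root lies a sixth above the bass: a sixth above E in G major is C.
The chord tones are E, G, C, giving C major.

C major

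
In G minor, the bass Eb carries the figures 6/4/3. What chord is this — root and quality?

The figures 6/4/3 indicate a seventh chord in second inversion.
In second inversion the root lies a fourth above the bass: a fourth above Eb in G minor is A.
The chord tones are Eb, G, A, C, giving A half-diminished seventh.

A half-diminished seventh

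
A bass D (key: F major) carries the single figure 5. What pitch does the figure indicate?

Counting 4 letter steps above D lands on A; in F major, that letter is A.

A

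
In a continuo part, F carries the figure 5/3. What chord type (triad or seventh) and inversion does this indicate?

Intervals of 5/3 above the bass form a triad; the bass is the root, so this is root position.

triad, root position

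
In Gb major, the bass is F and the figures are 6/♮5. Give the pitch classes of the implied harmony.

F, Ab, C, Db

The written figures 6/♮5 are shorthand for 6/5/3: the 3 is implied.
A third above F in this key is Ab.
A fifth above F in this key is Cb, made natural (C) by the ♮ figure.
A sixth above F in this key is Db.
Together with the bass F, this spells Db major seventh in first inversion.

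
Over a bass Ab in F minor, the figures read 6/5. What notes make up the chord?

The written figures 6/5 are shorthand for 6/5/3: the 3 is implied.
A third above Ab in this key is C.
A fifth above Ab in this key is Eb.
A sixth above Ab in this key is F.
Together with the bass Ab, this spells F minor seventh in first inversion.

Ab, C, Eb, F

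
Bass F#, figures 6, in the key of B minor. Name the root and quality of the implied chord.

D major

The figures 6 indicate a triad in first inversion.
In first inversion the root lies a sixth above the bass: a sixth above F# in B minor is D.
The chord tones are F#, A, D, giving D major.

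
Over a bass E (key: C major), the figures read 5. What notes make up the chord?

The written figures 5 are shorthand for 5/3: the 3 is implied.
A third above E in this key is G.
A fifth above E in this key is B.
Together with the bass E, this spells E minor in root position.

E, G, B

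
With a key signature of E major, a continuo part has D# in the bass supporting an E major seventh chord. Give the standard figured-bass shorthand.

4/2

D# is the seventh of E major seventh, so the chord is in third inversion.
A seventh chord in third inversion is figured 6/4/2, conventionally abbreviated 4/2.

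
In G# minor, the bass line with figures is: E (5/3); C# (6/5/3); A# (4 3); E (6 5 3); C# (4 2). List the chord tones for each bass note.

E, G#, B | C#, E, G#, A# | A#, C#, D#, F# | E, G#, B, C# | C#, D#, F#, A#

E (5/3): E, G#, B.
C# (6/5/3): C#, E, G#, A#.
A# (6/4/3): A#, C#, D#, F#.
E (6/5/3): E, G#, B, C#.
C# (6/4/2): C#, D#, F#, A#.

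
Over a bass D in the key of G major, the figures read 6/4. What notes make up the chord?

A fourth above D in this key is G.
A sixth above D in this key is B.
Together with the bass D, this spells G major in second inversion.

D, G, B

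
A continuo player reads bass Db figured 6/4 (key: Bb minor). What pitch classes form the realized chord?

Db, Gb, Bb

A fourth above Db in this key is Gb.
A sixth above Db in this key is Bb.
Together with the bass Db, this spells Gb major in second inversion.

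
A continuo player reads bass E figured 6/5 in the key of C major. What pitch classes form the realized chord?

The written figures 6/5 are shorthand for 6/5/3: the 3 is implied.
A third above E in this key is G.
A fifth above E in this key is B.
A sixth above E in this key is C.
Together with the bass E, this spells C major seventh in first inversion.

E, G, B, C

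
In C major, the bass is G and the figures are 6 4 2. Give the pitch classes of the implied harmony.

G, A, C, E

A second above G in this key is A.
A fourth above G in this key is C.
A sixth above G in this key is E.
Together with the bass G, this spells A minor seventh in third inversion.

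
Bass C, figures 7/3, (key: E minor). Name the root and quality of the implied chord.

The figures 7/3 indicate a seventh chord in root position.
In root position the bass is the root, so the root is C.
The chord tones are C, E, G, B, giving C major seventh.

C major seventh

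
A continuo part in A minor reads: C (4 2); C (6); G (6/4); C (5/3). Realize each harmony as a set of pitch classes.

C, D, F, A | C, E, A | G, C, E | C, E, G

C (6/4/2): C, D, F, A.
C (6/3): C, E, A.
G (6/4): G, C, E.
C (5/3): C, E, G.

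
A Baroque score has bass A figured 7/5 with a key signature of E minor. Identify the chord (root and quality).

The figures 7/5 indicate a seventh chord in root position.
In root position the bass is the root, so the root is A.
The chord tones are A, C, E, G, giving A minor seventh.

A minor seventh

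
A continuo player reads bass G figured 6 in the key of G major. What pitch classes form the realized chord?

The written figures 6 are shorthand for 6/3: the 3 is implied.
A third above G in this key is B.
A sixth above G in this key is E.
Together with the bass G, this spells E minor in first inversion.

G, B, E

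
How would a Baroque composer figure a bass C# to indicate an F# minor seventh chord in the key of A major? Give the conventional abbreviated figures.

4/3

C# is the fifth of F# minor seventh, so the chord is in second inversion.
A seventh chord in second inversion is figured 6/4/3, conventionally abbreviated 4/3.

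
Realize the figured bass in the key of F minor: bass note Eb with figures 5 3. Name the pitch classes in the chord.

A third above Eb in this key is G.
A fifth above Eb in this key is Bb.
Together with the bass Eb, this spells Eb major in root position.

Eb, G, Bb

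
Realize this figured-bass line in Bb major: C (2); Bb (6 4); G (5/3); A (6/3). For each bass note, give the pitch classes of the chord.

C, D, F, A | Bb, Eb, G | G, Bb, D | A, C, F

C (6/4/2): C, D, F, A.
Bb (6/4): Bb, Eb, G.
G (5/3): G, Bb, D.
A (6/3): A, C, F.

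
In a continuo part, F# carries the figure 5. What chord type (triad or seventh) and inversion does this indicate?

5 is shorthand for 5/3.
Intervals of 5/3 above the bass form a triad; the bass is the root, so this is root position.

triad, root position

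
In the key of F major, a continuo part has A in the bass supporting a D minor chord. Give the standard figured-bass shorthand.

6/4

A is the fifth of D minor, so the chord is in second inversion.
A triad in second inversion is figured 6/4, conventionally abbreviated 6/4.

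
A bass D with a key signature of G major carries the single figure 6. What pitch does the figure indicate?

B

Counting 5 letter steps above D lands on B; in G major, that letter is B.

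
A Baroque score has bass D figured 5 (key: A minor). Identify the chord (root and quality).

D minor

The figures 5 indicate a triad in root position.
In root position the bass is the root, so the root is D.
The chord tones are D, F, A, giving D minor.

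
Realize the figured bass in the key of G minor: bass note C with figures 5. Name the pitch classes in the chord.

The written figures 5 are shorthand for 5/3: the 3 is implied.
A third above C in this key is Eb.
A fifth above C in this key is G.
Together with the bass C, this spells C minor in root position.

C, Eb, G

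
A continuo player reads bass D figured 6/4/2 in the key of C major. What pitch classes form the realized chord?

D, E, G, B

A second above D in this key is E.
A fourth above D in this key is G.
A sixth above D in this key is B.
Together with the bass D, this spells E minor seventh in third inversion.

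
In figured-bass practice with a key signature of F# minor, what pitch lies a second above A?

B

Counting 1 letter step above A lands on B; in F# minor, that letter is B.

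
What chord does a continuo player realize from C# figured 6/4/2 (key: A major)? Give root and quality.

D major seventh

The figures 6/4/2 indicate a seventh chord in third inversion.
In third inversion the root lies a second above the bass: a second above C# in A major is D.
The chord tones are C#, D, F#, A, giving D major seventh.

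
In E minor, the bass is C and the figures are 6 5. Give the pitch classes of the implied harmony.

The written figures 6 5 are shorthand for 6/5/3: the 3 is implied.
A third above C in this key is E.
A fifth above C in this key is G.
A sixth above C in this key is A.
Together with the bass C, this spells A minor seventh in first inversion.

C, E, G, A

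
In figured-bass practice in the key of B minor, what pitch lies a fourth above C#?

Counting 3 letter steps above C# lands on F; in B minor, that letter is F#.

F#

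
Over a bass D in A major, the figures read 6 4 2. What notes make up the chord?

A second above D in this key is E.
A fourth above D in this key is G#.
A sixth above D in this key is B.
Together with the bass D, this spells E dominant seventh in third inversion.

D, E, G#, B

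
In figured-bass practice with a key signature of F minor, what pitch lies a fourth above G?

Counting 3 letter steps above G lands on C; in F minor, that letter is C.

C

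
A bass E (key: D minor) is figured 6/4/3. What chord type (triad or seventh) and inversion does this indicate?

seventh chord, second inversion

Intervals of 6/4/3 above the bass form a seventh chord; the bass is the fifth, so this is second inversion.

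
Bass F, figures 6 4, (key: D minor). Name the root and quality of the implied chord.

Bb major

The figures 6 4 indicate a triad in second inversion.
In second inversion the root lies a fourth above the bass: a fourth above F in D minor is Bb.
The chord tones are F, Bb, D, giving Bb major.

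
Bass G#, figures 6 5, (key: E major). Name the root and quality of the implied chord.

E major seventh

The figures 6 5 indicate a seventh chord in first inversion.
In first inversion the root lies a sixth above the bass: a sixth above G# in E major is E.
The chord tones are G#, B, D#, E, giving E major seventh.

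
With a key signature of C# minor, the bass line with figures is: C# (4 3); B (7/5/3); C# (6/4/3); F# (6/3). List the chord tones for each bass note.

C#, E, F#, A | B, D#, F#, A | C#, E, F#, A | F#, A, D#

C# (6/4/3): C#, E, F#, A.
B (7/5/3): B, D#, F#, A.
C# (6/4/3): C#, E, F#, A.
F# (6/3): F#, A, D#.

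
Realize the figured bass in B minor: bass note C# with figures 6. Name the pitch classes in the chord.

The written figures 6 are shorthand for 6/3: the 3 is implied.
A third above C# in this key is E.
A sixth above C# in this key is A.
Together with the bass C#, this spells A major in first inversion.

C#, E, A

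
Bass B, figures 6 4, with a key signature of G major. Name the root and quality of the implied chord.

The figures 6 4 indicate a triad in second inversion.
In second inversion the root lies a fourth above the bass: a fourth above B in G major is E.
The chord tones are B, E, G, giving E minor.

E minor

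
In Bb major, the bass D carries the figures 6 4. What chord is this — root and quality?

G minor

The figures 6 4 indicate a triad in second inversion.
In second inversion the root lies a fourth above the bass: a fourth above D in Bb major is G.
The chord tones are D, G, Bb, giving G minor.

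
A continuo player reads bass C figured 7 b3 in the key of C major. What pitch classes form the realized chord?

The written figures 7 b3 are shorthand for 7/5/3: the 5 is implied.
A third above C in this key is E, lowered to Eb by the flat.
A fifth above C in this key is G.
A seventh above C in this key is B.
Together with the bass C, this spells C minor-major seventh in root position.

C, Eb, G, B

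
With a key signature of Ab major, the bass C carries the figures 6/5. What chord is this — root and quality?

Ab major seventh

The figures 6/5 indicate a seventh chord in first inversion.
In first inversion the root lies a sixth above the bass: a sixth above C in Ab major is Ab.
The chord tones are C, Eb, G, Ab, giving Ab major seventh.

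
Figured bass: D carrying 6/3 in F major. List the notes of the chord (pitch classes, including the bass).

A third above D in this key is F.
A sixth above D in this key is Bb.
Together with the bass D, this spells Bb major in first inversion.

D, F, Bb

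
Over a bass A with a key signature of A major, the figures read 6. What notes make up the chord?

The written figures 6 are shorthand for 6/3: the 3 is implied.
A third above A in this key is C#.
A sixth above A in this key is F#.
Together with the bass A, this spells F# minor in first inversion.

A, C#, F#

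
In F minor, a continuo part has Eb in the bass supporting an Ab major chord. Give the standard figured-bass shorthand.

6/4

Eb is the fifth of Ab major, so the chord is in second inversion.
A triad in second inversion is figured 6/4, conventionally abbreviated 6/4.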